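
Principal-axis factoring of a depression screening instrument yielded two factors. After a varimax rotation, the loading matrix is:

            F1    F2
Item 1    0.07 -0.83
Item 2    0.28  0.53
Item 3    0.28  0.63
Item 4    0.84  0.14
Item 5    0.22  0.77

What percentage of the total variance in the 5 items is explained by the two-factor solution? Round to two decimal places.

Communalities: 0.6938, 0.3593, 0.4753, 0.7252, 0.6413; Σh² = 2.8949.
Total variance with 5 standardized items is 5, so the solution explains 2.8949/5 = 0.5790 = 57.90%.

57.90%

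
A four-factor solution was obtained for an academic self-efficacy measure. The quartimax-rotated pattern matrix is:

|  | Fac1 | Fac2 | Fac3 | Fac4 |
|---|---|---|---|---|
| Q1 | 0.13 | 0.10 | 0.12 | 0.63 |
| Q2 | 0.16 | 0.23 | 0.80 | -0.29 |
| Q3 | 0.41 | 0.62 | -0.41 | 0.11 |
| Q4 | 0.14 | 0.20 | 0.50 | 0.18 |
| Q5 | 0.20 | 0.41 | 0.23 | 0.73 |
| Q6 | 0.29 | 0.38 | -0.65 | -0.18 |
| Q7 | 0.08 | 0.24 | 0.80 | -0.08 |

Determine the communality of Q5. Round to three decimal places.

h² = 0.20² + 0.41² + 0.23² + 0.73² = 0.0400 + 0.1681 + 0.0529 + 0.5329 = 0.7939

0.794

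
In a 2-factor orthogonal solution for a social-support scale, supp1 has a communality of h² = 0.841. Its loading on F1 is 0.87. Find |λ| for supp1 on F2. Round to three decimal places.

0.290

Under orthogonal rotation h² = Σλ², so λ_F2² = h² − (0.7569) = 0.841 − 0.7569 = 0.0841.
|λ| = √0.0841 = 0.2900.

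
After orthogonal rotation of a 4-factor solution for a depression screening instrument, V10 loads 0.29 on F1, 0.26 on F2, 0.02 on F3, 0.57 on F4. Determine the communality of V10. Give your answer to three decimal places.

h² = 0.29² + 0.26² + 0.02² + 0.57² = 0.0841 + 0.0676 + 0.0004 + 0.3249 = 0.4770

0.477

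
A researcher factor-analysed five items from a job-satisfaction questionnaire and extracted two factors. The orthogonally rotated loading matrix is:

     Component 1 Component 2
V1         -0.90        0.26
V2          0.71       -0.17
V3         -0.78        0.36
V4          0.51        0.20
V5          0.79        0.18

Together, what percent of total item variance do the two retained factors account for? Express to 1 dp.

62.1%

Communalities: 0.8776, 0.5330, 0.7380, 0.3001, 0.6565; Σh² = 3.1052.
Total variance with 5 standardized items is 5, so the solution explains 3.1052/5 = 0.6210 = 62.10%.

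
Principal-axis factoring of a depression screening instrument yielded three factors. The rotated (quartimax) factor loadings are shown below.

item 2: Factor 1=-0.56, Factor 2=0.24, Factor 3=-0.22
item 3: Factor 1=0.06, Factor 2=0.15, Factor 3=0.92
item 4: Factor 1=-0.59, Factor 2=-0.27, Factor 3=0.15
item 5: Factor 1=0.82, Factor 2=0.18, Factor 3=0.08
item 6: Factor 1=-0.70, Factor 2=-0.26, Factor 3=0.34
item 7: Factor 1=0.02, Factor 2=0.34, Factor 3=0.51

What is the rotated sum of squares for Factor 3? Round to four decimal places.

SS loadings for Factor 3 = (-0.22)² + 0.92² + 0.15² + 0.08² + 0.34² + 0.51² = 0.0484 + 0.8464 + 0.0225 + 0.0064 + 0.1156 + 0.2601 = 1.2994

1.2994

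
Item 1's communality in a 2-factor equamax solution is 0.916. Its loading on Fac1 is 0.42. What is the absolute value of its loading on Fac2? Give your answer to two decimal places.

Under orthogonal rotation h² = Σλ², so λ_Fac2² = h² − (0.1764) = 0.916 − 0.1764 = 0.7396.
|λ| = √0.7396 = 0.8600.

0.86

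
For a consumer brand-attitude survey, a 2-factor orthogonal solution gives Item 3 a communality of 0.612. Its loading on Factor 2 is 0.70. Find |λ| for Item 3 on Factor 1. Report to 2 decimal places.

0.35

Under orthogonal rotation h² = Σλ², so λ_Factor 1² = h² − (0.4900) = 0.612 − 0.4900 = 0.1220.
|λ| = √0.1220 = 0.3493.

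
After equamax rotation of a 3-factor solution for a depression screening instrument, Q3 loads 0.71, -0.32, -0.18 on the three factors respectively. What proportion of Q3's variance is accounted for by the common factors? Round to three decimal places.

h² = 0.71² + (-0.32)² + (-0.18)² = 0.5041 + 0.1024 + 0.0324 = 0.6389

0.639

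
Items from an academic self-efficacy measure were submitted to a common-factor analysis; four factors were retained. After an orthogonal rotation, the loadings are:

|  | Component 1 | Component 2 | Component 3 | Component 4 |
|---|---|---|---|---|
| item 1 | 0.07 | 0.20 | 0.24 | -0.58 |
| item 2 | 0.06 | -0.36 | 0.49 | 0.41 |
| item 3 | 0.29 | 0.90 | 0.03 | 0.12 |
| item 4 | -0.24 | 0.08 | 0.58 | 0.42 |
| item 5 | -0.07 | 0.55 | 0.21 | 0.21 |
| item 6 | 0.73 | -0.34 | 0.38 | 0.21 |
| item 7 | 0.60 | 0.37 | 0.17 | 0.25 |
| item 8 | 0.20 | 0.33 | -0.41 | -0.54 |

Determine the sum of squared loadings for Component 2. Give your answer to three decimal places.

1.650

SS loadings for Component 2 = 0.20² + (-0.36)² + 0.90² + 0.08² + 0.55² + (-0.34)² + 0.37² + 0.33² = 0.0400 + 0.1296 + 0.8100 + 0.0064 + 0.3025 + 0.1156 + 0.1369 + 0.1089 = 1.6499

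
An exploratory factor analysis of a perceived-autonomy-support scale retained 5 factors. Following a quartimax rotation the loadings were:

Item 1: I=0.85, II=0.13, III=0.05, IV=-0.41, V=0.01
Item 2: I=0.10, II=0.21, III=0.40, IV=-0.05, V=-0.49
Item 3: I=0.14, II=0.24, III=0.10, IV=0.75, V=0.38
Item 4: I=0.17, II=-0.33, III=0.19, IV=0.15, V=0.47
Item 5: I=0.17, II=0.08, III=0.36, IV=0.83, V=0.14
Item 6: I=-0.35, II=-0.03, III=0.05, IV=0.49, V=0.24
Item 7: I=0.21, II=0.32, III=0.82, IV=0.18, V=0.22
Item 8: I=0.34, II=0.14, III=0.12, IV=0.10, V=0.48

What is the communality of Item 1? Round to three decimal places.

h² = 0.85² + 0.13² + 0.05² + (-0.41)² + 0.01² = 0.7225 + 0.0169 + 0.0025 + 0.1681 + 0.0001 = 0.9101

0.910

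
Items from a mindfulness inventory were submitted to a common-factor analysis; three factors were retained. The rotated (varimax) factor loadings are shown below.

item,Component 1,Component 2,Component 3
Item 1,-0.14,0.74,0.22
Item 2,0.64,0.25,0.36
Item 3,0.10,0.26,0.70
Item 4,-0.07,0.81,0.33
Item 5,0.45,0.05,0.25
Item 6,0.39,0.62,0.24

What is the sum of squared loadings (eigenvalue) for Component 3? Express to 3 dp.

SS loadings for Component 3 = 0.22² + 0.36² + 0.70² + 0.33² + 0.25² + 0.24² = 0.0484 + 0.1296 + 0.4900 + 0.1089 + 0.0625 + 0.0576 = 0.8970

0.897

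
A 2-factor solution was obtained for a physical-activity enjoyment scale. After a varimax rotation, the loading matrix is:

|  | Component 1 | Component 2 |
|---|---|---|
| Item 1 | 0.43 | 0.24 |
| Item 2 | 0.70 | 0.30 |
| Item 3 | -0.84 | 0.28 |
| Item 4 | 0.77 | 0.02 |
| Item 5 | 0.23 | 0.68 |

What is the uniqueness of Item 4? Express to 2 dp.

0.41

h² = 0.77² + 0.02² = 0.5929 + 0.0004 = 0.5933
Uniqueness u² = 1 − h² = 1 − 0.5933 = 0.4067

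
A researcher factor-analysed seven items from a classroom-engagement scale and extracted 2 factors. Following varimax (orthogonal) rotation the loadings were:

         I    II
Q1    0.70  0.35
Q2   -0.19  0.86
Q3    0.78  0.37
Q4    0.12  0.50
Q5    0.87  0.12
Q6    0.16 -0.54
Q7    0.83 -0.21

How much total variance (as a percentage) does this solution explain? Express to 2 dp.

60.28%

Communalities: 0.6125, 0.7757, 0.7453, 0.2644, 0.7713, 0.3172, 0.7330; Σh² = 4.2194.
Total variance with 7 standardized items is 7, so the solution explains 4.2194/7 = 0.6028 = 60.28%.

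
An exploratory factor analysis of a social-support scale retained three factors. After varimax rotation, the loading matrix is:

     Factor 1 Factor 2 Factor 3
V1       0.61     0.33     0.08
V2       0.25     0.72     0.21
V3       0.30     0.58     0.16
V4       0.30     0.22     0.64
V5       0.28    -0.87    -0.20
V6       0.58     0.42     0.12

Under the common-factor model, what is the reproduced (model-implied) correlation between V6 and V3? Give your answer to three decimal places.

0.437

r̂ = Σ λ_i·λ_j across factors = (0.58)(0.30) + (0.42)(0.58) + (0.12)(0.16)
  = +0.1740 +0.2436 +0.0192 = 0.4368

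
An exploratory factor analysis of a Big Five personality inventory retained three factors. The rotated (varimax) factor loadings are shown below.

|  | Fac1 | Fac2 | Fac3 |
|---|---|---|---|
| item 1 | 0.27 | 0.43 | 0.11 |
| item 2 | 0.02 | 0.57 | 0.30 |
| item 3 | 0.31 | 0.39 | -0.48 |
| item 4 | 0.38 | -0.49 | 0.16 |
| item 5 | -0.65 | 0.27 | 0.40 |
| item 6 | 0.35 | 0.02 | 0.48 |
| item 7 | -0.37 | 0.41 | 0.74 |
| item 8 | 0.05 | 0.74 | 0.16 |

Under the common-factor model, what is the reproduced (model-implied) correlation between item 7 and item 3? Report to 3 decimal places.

r̂ = Σ λ_i·λ_j across factors = (-0.37)(0.31) + (0.41)(0.39) + (0.74)(-0.48)
  = -0.1147 +0.1599 -0.3552 = -0.3100

-0.310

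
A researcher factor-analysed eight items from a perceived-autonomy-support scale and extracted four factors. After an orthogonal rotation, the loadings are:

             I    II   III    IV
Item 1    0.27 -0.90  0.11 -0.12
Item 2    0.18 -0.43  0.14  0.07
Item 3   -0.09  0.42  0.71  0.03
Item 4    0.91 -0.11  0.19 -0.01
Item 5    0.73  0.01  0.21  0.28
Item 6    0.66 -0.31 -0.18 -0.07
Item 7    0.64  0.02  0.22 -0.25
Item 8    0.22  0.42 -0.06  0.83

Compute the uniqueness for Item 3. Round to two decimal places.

0.31

h² = (-0.09)² + 0.42² + 0.71² + 0.03² = 0.0081 + 0.1764 + 0.5041 + 0.0009 = 0.6895
Uniqueness u² = 1 − h² = 1 − 0.6895 = 0.3105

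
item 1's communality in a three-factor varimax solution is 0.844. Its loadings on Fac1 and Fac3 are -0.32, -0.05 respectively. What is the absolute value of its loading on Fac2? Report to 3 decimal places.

0.860

Under orthogonal rotation h² = Σλ², so λ_Fac2² = h² − (0.1049) = 0.844 − 0.1049 = 0.7391.
|λ| = √0.7391 = 0.8597.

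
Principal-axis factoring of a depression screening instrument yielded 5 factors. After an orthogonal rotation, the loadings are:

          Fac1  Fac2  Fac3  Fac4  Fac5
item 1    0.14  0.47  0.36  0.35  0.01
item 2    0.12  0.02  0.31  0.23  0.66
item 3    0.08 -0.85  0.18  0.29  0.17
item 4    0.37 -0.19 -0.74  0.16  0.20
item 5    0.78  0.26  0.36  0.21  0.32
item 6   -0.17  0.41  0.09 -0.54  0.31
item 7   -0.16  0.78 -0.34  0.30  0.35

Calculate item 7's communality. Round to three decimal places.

0.962

h² = (-0.16)² + 0.78² + (-0.34)² + 0.30² + 0.35² = 0.0256 + 0.6084 + 0.1156 + 0.0900 + 0.1225 = 0.9621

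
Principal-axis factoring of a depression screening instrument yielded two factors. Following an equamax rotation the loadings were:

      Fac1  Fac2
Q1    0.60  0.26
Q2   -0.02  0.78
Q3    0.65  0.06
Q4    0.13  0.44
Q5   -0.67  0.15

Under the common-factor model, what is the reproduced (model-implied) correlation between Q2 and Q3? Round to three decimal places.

0.034

r̂ = Σ λ_i·λ_j across factors = (-0.02)(0.65) + (0.78)(0.06)
  = -0.0130 +0.0468 = 0.0338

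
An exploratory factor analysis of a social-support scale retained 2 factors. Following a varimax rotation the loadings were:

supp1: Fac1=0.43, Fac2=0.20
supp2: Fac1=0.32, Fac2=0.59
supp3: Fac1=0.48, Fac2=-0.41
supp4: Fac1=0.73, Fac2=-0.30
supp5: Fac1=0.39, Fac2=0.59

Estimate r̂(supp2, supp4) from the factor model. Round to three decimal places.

0.057

r̂ = Σ λ_i·λ_j across factors = (0.32)(0.73) + (0.59)(-0.30)
  = +0.2336 -0.1770 = 0.0566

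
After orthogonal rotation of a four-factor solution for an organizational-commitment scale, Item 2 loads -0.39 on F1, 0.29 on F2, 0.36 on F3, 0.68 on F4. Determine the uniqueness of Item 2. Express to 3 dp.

0.172

h² = (-0.39)² + 0.29² + 0.36² + 0.68² = 0.1521 + 0.0841 + 0.1296 + 0.4624 = 0.8282
Uniqueness u² = 1 − h² = 1 − 0.8282 = 0.1718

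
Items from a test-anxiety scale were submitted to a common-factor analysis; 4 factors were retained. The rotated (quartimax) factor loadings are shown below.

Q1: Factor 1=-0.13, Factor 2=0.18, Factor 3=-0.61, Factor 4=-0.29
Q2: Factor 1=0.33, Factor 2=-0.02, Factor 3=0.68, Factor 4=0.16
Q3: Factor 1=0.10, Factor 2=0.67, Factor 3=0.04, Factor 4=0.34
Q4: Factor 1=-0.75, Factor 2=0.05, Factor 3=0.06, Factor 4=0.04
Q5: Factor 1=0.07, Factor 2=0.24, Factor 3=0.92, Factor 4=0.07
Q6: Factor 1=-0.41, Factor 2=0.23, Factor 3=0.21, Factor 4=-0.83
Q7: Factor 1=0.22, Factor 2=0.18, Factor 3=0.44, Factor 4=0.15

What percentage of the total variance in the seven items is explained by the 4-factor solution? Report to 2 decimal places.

SS loadings by factor: 0.9197, 0.6271, 1.9238, 0.9432; total = 4.4138.
Total variance with 7 standardized items is 7, so the solution explains 4.4138/7 = 0.6305 = 63.05%.

63.05%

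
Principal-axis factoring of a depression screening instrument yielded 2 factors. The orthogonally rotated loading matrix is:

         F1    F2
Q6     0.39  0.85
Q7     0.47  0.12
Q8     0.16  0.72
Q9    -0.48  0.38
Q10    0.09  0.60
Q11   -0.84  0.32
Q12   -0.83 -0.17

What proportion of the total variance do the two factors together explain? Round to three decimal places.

0.560

SS loadings by factor: 2.0316, 1.8910; total = 3.9226.
Total variance with 7 standardized items is 7, so the solution explains 3.9226/7 = 0.5604.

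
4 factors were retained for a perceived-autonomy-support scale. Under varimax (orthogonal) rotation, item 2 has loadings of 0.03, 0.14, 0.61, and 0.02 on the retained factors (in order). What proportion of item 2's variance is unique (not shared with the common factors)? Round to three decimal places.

h² = 0.03² + 0.14² + 0.61² + 0.02² = 0.0009 + 0.0196 + 0.3721 + 0.0004 = 0.3930
Uniqueness u² = 1 − h² = 1 − 0.3930 = 0.6070

0.607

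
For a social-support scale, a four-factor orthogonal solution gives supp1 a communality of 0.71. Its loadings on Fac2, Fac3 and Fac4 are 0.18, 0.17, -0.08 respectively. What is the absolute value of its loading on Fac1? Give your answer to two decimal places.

0.80

Under orthogonal rotation h² = Σλ², so λ_Fac1² = h² − (0.0677) = 0.71 − 0.0677 = 0.6423.
|λ| = √0.6423 = 0.8014.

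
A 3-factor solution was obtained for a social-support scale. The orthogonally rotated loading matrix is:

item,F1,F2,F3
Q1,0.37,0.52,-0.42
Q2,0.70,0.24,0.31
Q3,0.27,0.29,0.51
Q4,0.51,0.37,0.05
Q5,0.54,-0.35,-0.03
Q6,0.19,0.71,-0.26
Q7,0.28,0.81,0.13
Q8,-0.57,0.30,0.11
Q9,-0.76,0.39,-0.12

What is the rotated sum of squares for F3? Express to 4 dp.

SS loadings for F3 = (-0.42)² + 0.31² + 0.51² + 0.05² + (-0.03)² + (-0.26)² + 0.13² + 0.11² + (-0.12)² = 0.1764 + 0.0961 + 0.2601 + 0.0025 + 0.0009 + 0.0676 + 0.0169 + 0.0121 + 0.0144 = 0.6470

0.6470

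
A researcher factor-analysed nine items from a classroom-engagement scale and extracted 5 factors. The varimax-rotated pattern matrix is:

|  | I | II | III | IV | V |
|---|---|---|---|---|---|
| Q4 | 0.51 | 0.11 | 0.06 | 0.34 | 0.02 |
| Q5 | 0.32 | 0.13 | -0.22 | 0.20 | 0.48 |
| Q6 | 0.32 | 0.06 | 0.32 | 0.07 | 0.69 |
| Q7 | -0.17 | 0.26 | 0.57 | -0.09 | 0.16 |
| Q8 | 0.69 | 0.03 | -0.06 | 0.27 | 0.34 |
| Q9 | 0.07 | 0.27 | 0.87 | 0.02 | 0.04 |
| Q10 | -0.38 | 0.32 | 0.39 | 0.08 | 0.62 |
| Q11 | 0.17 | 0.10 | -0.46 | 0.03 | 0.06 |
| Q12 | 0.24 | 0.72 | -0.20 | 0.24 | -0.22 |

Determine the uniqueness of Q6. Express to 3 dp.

h² = 0.32² + 0.06² + 0.32² + 0.07² + 0.69² = 0.1024 + 0.0036 + 0.1024 + 0.0049 + 0.4761 = 0.6894
Uniqueness u² = 1 − h² = 1 − 0.6894 = 0.3106

0.311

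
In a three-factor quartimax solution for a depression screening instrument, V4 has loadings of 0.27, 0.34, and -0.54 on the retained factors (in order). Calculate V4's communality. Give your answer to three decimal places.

0.480

h² = 0.27² + 0.34² + (-0.54)² = 0.0729 + 0.1156 + 0.2916 = 0.4801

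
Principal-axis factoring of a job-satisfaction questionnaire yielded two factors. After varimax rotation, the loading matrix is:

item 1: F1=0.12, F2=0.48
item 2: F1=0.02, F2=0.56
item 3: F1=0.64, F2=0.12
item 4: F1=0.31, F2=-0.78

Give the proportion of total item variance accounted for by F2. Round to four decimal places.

0.2917

SS loadings for F2 = 0.48² + 0.56² + 0.12² + (-0.78)² = 1.1668
Proportion of variance = 1.1668 / 4 = 0.2917.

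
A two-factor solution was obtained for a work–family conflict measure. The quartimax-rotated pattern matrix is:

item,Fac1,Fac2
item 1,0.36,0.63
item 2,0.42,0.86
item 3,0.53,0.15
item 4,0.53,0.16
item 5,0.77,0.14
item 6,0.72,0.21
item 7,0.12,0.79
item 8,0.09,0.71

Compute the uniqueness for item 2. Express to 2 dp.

h² = 0.42² + 0.86² = 0.1764 + 0.7396 = 0.9160
Uniqueness u² = 1 − h² = 1 − 0.9160 = 0.0840

0.08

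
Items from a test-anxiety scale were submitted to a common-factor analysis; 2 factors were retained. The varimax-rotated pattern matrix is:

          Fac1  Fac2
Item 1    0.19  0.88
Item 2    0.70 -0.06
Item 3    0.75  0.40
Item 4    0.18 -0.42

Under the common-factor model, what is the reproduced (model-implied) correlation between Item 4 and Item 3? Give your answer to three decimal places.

r̂ = Σ λ_i·λ_j across factors = (0.18)(0.75) + (-0.42)(0.40)
  = +0.1350 -0.1680 = -0.0330

-0.033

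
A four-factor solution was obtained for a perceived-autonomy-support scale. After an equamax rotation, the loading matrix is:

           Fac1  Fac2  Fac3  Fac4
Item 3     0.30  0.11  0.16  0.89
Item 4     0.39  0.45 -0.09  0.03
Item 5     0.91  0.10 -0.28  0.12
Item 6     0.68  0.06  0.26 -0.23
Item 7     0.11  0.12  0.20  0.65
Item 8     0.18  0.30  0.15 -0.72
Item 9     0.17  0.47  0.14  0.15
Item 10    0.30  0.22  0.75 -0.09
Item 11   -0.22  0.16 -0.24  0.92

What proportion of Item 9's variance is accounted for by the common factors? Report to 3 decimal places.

0.292

h² = 0.17² + 0.47² + 0.14² + 0.15² = 0.0289 + 0.2209 + 0.0196 + 0.0225 = 0.2919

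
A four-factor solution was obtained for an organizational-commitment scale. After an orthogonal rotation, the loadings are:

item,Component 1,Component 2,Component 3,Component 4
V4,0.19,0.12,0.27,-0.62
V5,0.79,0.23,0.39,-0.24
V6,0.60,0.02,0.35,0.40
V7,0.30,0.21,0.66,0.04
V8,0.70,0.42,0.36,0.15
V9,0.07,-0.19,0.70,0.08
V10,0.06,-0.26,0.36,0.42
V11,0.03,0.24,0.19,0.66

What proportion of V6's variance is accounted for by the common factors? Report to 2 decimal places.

h² = 0.60² + 0.02² + 0.35² + 0.40² = 0.3600 + 0.0004 + 0.1225 + 0.1600 = 0.6429

0.64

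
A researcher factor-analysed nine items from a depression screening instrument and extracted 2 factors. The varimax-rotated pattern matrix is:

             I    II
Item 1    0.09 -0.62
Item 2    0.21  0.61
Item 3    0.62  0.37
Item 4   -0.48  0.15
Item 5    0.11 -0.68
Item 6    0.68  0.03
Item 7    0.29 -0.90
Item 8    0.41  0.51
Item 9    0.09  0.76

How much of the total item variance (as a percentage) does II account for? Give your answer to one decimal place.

33.6%

SS loadings for II = (-0.62)² + 0.61² + 0.37² + 0.15² + (-0.68)² + 0.03² + (-0.90)² + 0.51² + 0.76² = 3.0269
With 9 standardized items, total variance = 9. Proportion = 3.0269/9 = 0.3363 → 33.63%.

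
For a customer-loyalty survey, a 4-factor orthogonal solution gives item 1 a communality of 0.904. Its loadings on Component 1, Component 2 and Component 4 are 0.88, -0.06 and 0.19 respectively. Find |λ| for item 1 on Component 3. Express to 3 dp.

0.300

Under orthogonal rotation h² = Σλ², so λ_Component 3² = h² − (0.8141) = 0.904 − 0.8141 = 0.0899.
|λ| = √0.0899 = 0.2998.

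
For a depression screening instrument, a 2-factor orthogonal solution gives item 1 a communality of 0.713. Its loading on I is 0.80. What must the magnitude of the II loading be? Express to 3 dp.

0.270

Under orthogonal rotation h² = Σλ², so λ_II² = h² − (0.6400) = 0.713 − 0.6400 = 0.0730.
|λ| = √0.0730 = 0.2702.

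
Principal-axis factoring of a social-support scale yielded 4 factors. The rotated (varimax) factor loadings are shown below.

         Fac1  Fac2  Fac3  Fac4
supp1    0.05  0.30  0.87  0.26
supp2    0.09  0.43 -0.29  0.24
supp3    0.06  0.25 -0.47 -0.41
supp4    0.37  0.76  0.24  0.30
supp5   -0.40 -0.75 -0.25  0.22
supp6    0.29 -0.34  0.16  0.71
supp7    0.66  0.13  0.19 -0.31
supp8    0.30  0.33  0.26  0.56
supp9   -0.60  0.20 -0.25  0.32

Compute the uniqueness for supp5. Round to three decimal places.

h² = (-0.40)² + (-0.75)² + (-0.25)² + 0.22² = 0.1600 + 0.5625 + 0.0625 + 0.0484 = 0.8334
Uniqueness u² = 1 − h² = 1 − 0.8334 = 0.1666

0.167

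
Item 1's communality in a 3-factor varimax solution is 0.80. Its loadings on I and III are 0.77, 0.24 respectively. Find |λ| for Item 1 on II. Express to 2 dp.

Under orthogonal rotation h² = Σλ², so λ_II² = h² − (0.6505) = 0.80 − 0.6505 = 0.1495.
|λ| = √0.1495 = 0.3867.

0.39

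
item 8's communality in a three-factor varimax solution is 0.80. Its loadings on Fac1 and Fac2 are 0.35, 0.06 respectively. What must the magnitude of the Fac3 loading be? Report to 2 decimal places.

0.82

Under orthogonal rotation h² = Σλ², so λ_Fac3² = h² − (0.1261) = 0.80 − 0.1261 = 0.6739.
|λ| = √0.6739 = 0.8209.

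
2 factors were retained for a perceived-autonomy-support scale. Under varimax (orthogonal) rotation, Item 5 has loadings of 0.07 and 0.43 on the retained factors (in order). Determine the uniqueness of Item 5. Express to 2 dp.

h² = 0.07² + 0.43² = 0.0049 + 0.1849 = 0.1898
Uniqueness u² = 1 − h² = 1 − 0.1898 = 0.8102

0.81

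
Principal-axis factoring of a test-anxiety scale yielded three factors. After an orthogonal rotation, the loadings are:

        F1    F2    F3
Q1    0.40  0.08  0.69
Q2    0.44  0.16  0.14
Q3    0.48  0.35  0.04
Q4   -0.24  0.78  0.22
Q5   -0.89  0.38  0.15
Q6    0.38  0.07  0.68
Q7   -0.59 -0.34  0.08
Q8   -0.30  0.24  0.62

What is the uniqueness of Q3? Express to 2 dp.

h² = 0.48² + 0.35² + 0.04² = 0.2304 + 0.1225 + 0.0016 = 0.3545
Uniqueness u² = 1 − h² = 1 − 0.3545 = 0.6455

0.65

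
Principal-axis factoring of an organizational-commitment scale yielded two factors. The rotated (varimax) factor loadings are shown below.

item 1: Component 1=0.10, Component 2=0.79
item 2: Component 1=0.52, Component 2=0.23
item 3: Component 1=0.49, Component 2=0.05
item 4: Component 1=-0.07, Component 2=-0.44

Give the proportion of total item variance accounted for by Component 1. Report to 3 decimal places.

0.131

SS loadings for Component 1 = 0.10² + 0.52² + 0.49² + (-0.07)² = 0.5254
Proportion of variance = 0.5254 / 4 = 0.1313.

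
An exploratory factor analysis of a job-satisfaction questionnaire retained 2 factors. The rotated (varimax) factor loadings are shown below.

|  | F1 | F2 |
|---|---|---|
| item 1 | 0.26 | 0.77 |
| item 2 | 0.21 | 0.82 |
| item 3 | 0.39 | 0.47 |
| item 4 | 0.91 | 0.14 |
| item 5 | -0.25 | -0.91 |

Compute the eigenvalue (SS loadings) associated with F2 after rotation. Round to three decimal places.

SS loadings for F2 = 0.77² + 0.82² + 0.47² + 0.14² + (-0.91)² = 0.5929 + 0.6724 + 0.2209 + 0.0196 + 0.8281 = 2.3339

2.334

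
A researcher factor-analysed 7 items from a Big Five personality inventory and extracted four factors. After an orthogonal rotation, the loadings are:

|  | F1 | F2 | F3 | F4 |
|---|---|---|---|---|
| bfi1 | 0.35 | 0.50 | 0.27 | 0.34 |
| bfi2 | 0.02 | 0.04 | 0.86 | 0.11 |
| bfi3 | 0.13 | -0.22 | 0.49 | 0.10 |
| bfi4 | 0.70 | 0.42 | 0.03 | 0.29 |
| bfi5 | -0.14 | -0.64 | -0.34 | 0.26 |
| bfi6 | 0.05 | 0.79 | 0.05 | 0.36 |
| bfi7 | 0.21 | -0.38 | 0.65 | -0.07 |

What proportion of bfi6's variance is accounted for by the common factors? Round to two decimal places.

h² = 0.05² + 0.79² + 0.05² + 0.36² = 0.0025 + 0.6241 + 0.0025 + 0.1296 = 0.7587

0.76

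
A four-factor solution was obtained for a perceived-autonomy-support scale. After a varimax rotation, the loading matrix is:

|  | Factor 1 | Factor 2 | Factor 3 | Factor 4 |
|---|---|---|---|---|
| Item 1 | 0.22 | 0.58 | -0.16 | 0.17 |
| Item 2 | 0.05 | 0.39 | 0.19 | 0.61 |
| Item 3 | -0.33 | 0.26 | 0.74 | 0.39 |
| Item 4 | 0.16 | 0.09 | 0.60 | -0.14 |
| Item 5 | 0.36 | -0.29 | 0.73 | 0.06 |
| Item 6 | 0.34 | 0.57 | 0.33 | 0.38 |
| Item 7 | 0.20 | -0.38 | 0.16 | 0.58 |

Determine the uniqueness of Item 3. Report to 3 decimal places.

0.124

h² = (-0.33)² + 0.26² + 0.74² + 0.39² = 0.1089 + 0.0676 + 0.5476 + 0.1521 = 0.8762
Uniqueness u² = 1 − h² = 1 − 0.8762 = 0.1238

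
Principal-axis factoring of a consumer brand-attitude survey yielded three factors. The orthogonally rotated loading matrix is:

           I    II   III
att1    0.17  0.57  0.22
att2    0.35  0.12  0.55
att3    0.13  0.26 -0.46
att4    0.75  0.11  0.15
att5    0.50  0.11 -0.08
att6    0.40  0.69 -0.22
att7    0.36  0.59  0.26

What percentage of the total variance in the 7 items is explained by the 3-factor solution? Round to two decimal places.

46.19%

SS loadings by factor: 1.2704, 1.2553, 0.7074; total = 3.2331.
Total variance with 7 standardized items is 7, so the solution explains 3.2331/7 = 0.4619 = 46.19%.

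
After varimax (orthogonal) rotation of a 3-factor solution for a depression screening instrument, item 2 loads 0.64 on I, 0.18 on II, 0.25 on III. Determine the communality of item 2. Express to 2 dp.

0.50

h² = 0.64² + 0.18² + 0.25² = 0.4096 + 0.0324 + 0.0625 = 0.5045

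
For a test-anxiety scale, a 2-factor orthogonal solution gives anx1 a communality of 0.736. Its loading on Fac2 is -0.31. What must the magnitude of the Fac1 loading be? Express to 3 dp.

0.800

Under orthogonal rotation h² = Σλ², so λ_Fac1² = h² − (0.0961) = 0.736 − 0.0961 = 0.6399.
|λ| = √0.6399 = 0.7999.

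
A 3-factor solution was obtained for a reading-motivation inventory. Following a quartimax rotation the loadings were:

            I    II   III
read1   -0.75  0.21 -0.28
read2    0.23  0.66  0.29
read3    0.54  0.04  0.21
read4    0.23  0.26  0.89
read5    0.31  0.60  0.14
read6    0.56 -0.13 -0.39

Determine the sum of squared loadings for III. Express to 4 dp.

SS loadings for III = (-0.28)² + 0.29² + 0.21² + 0.89² + 0.14² + (-0.39)² = 0.0784 + 0.0841 + 0.0441 + 0.7921 + 0.0196 + 0.1521 = 1.1704

1.1704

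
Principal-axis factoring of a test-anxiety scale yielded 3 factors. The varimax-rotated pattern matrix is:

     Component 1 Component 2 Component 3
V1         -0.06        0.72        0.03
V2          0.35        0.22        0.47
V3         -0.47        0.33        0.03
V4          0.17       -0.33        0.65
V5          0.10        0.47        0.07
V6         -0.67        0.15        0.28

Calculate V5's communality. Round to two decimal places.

h² = 0.10² + 0.47² + 0.07² = 0.0100 + 0.2209 + 0.0049 = 0.2358

0.24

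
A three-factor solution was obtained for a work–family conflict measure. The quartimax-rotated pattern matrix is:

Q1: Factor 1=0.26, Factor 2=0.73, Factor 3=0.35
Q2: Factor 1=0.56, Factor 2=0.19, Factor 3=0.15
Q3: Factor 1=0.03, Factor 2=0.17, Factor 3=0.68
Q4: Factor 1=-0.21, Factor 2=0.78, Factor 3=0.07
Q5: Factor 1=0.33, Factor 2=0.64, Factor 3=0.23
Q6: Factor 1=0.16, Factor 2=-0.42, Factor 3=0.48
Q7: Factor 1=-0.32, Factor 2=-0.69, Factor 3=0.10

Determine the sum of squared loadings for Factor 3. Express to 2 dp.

SS loadings for Factor 3 = 0.35² + 0.15² + 0.68² + 0.07² + 0.23² + 0.48² + 0.10² = 0.1225 + 0.0225 + 0.4624 + 0.0049 + 0.0529 + 0.2304 + 0.0100 = 0.9056

0.91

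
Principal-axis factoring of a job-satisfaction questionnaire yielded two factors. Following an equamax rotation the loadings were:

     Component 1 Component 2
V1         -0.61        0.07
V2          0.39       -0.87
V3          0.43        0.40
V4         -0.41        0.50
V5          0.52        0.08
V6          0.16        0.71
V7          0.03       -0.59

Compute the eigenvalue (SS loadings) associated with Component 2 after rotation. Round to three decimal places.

SS loadings for Component 2 = 0.07² + (-0.87)² + 0.40² + 0.50² + 0.08² + 0.71² + (-0.59)² = 0.0049 + 0.7569 + 0.1600 + 0.2500 + 0.0064 + 0.5041 + 0.3481 = 2.0304

2.030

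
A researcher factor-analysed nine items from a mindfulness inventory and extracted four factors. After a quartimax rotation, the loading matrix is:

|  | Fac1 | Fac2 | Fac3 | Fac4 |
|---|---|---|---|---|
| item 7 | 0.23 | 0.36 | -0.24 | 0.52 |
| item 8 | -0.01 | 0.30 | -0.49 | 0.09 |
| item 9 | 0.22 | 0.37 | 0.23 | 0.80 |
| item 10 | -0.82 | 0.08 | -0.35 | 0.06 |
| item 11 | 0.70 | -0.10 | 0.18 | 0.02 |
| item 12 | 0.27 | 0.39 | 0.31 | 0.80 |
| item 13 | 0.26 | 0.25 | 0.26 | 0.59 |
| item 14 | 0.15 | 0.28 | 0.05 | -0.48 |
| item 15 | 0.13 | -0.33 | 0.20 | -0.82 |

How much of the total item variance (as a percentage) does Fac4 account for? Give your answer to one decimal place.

31.3%

SS loadings for Fac4 = 0.52² + 0.09² + 0.80² + 0.06² + 0.02² + 0.80² + 0.59² + (-0.48)² + (-0.82)² = 2.8134
With 9 standardized items, total variance = 9. Proportion = 2.8134/9 = 0.3126 → 31.26%.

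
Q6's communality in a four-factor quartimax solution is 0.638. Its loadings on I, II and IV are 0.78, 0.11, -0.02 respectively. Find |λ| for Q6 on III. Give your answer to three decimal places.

Under orthogonal rotation h² = Σλ², so λ_III² = h² − (0.6209) = 0.638 − 0.6209 = 0.0171.
|λ| = √0.0171 = 0.1308.

0.131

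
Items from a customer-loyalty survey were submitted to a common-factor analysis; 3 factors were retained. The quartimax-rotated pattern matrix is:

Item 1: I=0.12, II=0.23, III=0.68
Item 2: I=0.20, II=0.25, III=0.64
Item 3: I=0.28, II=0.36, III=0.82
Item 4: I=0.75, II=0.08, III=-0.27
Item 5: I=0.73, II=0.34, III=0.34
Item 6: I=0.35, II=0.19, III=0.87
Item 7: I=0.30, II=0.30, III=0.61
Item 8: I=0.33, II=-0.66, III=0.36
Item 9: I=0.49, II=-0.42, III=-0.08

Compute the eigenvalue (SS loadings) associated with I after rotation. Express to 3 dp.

1.790

SS loadings for I = 0.12² + 0.20² + 0.28² + 0.75² + 0.73² + 0.35² + 0.30² + 0.33² + 0.49² = 0.0144 + 0.0400 + 0.0784 + 0.5625 + 0.5329 + 0.1225 + 0.0900 + 0.1089 + 0.2401 = 1.7897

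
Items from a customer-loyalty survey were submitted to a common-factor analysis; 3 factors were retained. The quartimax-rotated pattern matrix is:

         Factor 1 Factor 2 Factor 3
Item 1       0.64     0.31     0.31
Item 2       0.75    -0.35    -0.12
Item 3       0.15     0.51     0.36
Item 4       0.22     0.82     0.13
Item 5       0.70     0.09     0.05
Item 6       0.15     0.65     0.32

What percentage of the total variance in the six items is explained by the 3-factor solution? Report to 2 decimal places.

58.32%

Communalities: 0.6018, 0.6994, 0.4122, 0.7377, 0.5006, 0.5474; Σh² = 3.4991.
Total variance with 6 standardized items is 6, so the solution explains 3.4991/6 = 0.5832 = 58.32%.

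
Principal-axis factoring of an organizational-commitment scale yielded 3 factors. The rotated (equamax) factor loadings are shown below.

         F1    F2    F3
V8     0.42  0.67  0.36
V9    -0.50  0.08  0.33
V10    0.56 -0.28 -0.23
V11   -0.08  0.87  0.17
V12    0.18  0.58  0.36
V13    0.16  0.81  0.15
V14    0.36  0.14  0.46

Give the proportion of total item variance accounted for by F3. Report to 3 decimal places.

SS loadings for F3 = 0.36² + 0.33² + (-0.23)² + 0.17² + 0.36² + 0.15² + 0.46² = 0.6840
Proportion of variance = 0.6840 / 7 = 0.0977.

0.098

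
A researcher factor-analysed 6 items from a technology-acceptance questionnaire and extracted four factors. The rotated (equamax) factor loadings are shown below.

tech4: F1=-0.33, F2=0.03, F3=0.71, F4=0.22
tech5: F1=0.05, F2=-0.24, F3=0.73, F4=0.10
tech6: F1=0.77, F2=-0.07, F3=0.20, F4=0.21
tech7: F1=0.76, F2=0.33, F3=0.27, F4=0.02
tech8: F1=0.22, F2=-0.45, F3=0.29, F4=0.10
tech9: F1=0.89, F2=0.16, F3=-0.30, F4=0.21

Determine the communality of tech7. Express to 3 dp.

h² = 0.76² + 0.33² + 0.27² + 0.02² = 0.5776 + 0.1089 + 0.0729 + 0.0004 = 0.7598

0.760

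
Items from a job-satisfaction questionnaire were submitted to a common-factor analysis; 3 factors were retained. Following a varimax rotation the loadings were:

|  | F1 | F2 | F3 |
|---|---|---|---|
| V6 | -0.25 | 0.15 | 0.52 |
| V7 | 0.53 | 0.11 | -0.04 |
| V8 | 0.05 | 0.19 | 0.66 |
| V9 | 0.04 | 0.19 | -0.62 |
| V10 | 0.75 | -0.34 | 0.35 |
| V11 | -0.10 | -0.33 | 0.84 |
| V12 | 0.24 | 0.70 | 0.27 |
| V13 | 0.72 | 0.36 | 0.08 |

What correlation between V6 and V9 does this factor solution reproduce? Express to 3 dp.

-0.304

r̂ = Σ λ_i·λ_j across factors = (-0.25)(0.04) + (0.15)(0.19) + (0.52)(-0.62)
  = -0.0100 +0.0285 -0.3224 = -0.3039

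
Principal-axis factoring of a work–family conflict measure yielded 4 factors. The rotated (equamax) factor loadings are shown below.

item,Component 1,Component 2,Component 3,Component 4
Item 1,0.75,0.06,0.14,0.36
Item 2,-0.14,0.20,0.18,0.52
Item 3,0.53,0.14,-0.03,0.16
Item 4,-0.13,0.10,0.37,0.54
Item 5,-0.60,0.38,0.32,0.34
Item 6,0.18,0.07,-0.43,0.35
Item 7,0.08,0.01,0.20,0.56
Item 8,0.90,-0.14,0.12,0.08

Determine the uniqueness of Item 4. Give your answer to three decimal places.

0.545

h² = (-0.13)² + 0.10² + 0.37² + 0.54² = 0.0169 + 0.0100 + 0.1369 + 0.2916 = 0.4554
Uniqueness u² = 1 − h² = 1 − 0.4554 = 0.5446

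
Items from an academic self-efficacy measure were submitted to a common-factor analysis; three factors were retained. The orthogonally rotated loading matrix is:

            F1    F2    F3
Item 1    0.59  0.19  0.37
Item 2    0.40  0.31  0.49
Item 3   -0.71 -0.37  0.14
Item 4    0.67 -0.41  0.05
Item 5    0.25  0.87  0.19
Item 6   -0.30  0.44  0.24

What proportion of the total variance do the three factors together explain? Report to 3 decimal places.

SS loadings by factor: 1.6136, 1.3877, 0.4928; total = 3.4941.
Total variance with 6 standardized items is 6, so the solution explains 3.4941/6 = 0.5824.

0.582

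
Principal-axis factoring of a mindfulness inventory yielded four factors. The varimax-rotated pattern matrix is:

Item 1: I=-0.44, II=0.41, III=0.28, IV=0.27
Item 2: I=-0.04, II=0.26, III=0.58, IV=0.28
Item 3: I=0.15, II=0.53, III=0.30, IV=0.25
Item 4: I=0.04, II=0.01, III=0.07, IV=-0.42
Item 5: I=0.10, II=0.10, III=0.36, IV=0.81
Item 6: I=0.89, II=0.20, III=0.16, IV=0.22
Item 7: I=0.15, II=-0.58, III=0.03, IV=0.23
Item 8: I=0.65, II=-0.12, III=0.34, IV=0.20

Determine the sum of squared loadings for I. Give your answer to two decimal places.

1.47

SS loadings for I = (-0.44)² + (-0.04)² + 0.15² + 0.04² + 0.10² + 0.89² + 0.15² + 0.65² = 0.1936 + 0.0016 + 0.0225 + 0.0016 + 0.0100 + 0.7921 + 0.0225 + 0.4225 = 1.4664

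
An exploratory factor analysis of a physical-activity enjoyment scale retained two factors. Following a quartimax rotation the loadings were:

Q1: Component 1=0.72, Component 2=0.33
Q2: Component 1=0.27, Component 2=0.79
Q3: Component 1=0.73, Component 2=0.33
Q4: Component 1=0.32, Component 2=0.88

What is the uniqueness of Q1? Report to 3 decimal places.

h² = 0.72² + 0.33² = 0.5184 + 0.1089 = 0.6273
Uniqueness u² = 1 − h² = 1 − 0.6273 = 0.3727

0.373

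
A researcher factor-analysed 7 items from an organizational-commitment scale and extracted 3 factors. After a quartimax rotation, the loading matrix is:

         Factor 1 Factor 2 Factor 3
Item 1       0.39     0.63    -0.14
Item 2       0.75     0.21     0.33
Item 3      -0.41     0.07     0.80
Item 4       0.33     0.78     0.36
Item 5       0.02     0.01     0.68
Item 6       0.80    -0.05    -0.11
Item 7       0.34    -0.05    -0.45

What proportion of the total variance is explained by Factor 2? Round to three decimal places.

0.151

SS loadings for Factor 2 = 0.63² + 0.21² + 0.07² + 0.78² + 0.01² + (-0.05)² + (-0.05)² = 1.0594
Proportion of variance = 1.0594 / 7 = 0.1513.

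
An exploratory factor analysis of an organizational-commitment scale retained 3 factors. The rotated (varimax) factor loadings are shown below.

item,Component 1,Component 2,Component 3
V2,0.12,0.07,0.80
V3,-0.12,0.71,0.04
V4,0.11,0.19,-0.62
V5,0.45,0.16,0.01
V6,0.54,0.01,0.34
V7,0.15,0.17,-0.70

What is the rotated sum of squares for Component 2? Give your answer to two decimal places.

SS loadings for Component 2 = 0.07² + 0.71² + 0.19² + 0.16² + 0.01² + 0.17² = 0.0049 + 0.5041 + 0.0361 + 0.0256 + 0.0001 + 0.0289 = 0.5997

0.60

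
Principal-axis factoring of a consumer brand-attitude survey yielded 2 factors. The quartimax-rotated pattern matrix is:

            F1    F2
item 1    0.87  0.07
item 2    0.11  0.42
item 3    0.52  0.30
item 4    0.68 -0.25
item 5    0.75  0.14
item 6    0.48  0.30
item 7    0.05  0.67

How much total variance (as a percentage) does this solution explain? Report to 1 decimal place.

Communalities: 0.7618, 0.1885, 0.3604, 0.5249, 0.5821, 0.3204, 0.4514; Σh² = 3.1895.
Total variance with 7 standardized items is 7, so the solution explains 3.1895/7 = 0.4556 = 45.56%.

45.6%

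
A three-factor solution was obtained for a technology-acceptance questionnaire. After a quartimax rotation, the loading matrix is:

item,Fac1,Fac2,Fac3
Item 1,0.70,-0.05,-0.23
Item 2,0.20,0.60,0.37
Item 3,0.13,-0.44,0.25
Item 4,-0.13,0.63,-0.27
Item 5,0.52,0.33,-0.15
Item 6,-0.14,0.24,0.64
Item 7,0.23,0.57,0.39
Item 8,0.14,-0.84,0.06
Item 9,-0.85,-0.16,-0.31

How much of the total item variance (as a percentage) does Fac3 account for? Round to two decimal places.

SS loadings for Fac3 = (-0.23)² + 0.37² + 0.25² + (-0.27)² + (-0.15)² + 0.64² + 0.39² + 0.06² + (-0.31)² = 1.0091
With 9 standardized items, total variance = 9. Proportion = 1.0091/9 = 0.1121 → 11.21%.

11.21%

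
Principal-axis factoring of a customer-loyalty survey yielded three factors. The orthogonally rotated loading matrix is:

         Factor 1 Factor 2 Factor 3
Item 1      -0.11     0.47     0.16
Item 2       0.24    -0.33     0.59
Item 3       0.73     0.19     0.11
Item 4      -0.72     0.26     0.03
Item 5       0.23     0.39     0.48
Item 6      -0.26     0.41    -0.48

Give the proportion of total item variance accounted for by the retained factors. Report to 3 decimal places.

0.474

Communalities: 0.2586, 0.5146, 0.5811, 0.5869, 0.4354, 0.4661; Σh² = 2.8427.
Total variance with 6 standardized items is 6, so the solution explains 2.8427/6 = 0.4738.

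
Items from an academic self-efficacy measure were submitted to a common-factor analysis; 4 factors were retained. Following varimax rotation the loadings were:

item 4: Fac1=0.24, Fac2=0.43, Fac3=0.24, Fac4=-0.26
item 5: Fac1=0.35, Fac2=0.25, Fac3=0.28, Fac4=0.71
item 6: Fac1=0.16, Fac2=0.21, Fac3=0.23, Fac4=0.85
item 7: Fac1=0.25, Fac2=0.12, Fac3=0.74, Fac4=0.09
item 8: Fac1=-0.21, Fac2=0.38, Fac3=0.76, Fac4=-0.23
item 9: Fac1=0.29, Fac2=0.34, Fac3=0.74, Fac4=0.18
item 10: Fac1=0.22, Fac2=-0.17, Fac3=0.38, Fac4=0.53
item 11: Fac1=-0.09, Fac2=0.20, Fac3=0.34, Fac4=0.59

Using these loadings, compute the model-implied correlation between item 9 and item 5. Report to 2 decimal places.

r̂ = Σ λ_i·λ_j across factors = (0.29)(0.35) + (0.34)(0.25) + (0.74)(0.28) + (0.18)(0.71)
  = +0.1015 +0.0850 +0.2072 +0.1278 = 0.5215

0.52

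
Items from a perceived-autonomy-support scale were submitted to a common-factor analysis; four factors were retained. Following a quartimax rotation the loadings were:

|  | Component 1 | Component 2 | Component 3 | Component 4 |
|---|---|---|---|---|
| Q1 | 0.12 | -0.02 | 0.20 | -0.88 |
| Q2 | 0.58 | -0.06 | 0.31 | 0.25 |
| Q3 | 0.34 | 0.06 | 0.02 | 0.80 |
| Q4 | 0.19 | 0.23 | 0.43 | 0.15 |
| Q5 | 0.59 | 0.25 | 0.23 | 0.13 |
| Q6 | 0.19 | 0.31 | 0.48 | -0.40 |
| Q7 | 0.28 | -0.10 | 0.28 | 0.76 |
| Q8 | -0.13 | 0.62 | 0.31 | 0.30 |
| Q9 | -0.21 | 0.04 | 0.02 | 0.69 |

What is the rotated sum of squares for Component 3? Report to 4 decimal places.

0.7796

SS loadings for Component 3 = 0.20² + 0.31² + 0.02² + 0.43² + 0.23² + 0.48² + 0.28² + 0.31² + 0.02² = 0.0400 + 0.0961 + 0.0004 + 0.1849 + 0.0529 + 0.2304 + 0.0784 + 0.0961 + 0.0004 = 0.7796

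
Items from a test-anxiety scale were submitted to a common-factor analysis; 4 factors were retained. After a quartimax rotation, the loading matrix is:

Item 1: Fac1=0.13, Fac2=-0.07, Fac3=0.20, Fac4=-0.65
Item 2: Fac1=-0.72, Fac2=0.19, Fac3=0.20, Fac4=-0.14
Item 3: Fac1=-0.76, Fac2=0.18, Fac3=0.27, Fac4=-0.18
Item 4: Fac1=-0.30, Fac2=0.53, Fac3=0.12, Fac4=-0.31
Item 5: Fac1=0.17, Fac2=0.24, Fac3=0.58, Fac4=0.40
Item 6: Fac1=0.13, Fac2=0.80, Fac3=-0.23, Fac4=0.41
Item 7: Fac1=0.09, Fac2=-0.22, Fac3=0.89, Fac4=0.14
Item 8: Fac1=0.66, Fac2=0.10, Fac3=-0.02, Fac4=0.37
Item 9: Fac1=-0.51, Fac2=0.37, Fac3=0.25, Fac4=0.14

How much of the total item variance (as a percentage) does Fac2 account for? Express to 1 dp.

SS loadings for Fac2 = (-0.07)² + 0.19² + 0.18² + 0.53² + 0.24² + 0.80² + (-0.22)² + 0.10² + 0.37² = 1.2472
With 9 standardized items, total variance = 9. Proportion = 1.2472/9 = 0.1386 → 13.86%.

13.9%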